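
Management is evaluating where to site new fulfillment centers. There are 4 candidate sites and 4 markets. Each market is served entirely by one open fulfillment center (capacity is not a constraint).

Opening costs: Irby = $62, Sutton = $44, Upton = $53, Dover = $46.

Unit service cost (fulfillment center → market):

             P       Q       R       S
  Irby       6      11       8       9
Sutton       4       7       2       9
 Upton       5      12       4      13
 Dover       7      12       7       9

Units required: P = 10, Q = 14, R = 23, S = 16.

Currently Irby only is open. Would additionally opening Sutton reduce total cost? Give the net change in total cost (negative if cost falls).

Yes — net change −170 (cost falls by 170).

Current service cost with {Irby}: 542.
Adding Sutton: each market re-picks its cheapest; new service cost 328, saving 214.
Extra fixed cost: 44. Net change = 44 − 214 = -170.
(Totals: 604 → 434.)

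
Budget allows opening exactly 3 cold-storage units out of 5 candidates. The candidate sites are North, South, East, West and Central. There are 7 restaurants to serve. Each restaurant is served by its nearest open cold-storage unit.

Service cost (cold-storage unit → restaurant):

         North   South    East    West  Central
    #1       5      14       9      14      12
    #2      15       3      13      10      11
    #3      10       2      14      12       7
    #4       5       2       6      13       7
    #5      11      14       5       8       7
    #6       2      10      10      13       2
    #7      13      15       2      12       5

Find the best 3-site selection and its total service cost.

Choose North, South and East; total service cost 21.

With exactly 3 open, each restaurant uses its cheapest among the chosen.
{North, South, East}: #1→North 5, #2→South 3, #3→South 2, #4→South 2, #5→East 5, #6→North 2, #7→East 2. Service cost 21.
{South, East, Central}: service cost 25
{North, South, Central}: service cost 26
Among all 10 size-3 choices, {North, South, East} is lowest.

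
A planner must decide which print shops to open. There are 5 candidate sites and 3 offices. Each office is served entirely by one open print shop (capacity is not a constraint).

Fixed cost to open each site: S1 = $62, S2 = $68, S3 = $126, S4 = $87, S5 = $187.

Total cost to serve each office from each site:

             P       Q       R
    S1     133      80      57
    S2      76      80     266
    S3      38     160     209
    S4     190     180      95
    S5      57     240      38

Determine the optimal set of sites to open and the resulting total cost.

For any fixed open set, each office goes to its cheapest open site; total = fixed + service.
{S1}: P→S1 133, Q→S1 80, R→S1 57. Service 270; fixed 62; total 332.
{S1, S2}: P→S2 76, Q→S1 80, R→S1 57. Service 213; fixed 130; total 343.
{S1, S3}: service 175 + fixed 188 = 363
{S1, S2, S3, S4, S5}: service 156 + fixed 530 = 686
No other subset beats 332.

Open S1 only; minimum total cost 332.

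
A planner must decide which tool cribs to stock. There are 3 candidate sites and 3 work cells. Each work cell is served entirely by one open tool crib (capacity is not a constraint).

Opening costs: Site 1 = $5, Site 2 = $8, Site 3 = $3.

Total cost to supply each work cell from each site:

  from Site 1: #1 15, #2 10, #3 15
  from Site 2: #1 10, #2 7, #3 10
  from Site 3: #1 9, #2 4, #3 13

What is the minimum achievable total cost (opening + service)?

Minimum total cost: 29

For any fixed open set, each work cell goes to its cheapest open site; total = fixed + service.
{Site 3}: #1→Site 3 9, #2→Site 3 4, #3→Site 3 13. Service 26; fixed 3; total 29.
{Site 1, Site 3}: service 26 + fixed 8 = 34
{Site 2, Site 3}: #1→Site 3 9, #2→Site 3 4, #3→Site 2 10. Service 23; fixed 11; total 34.
{Site 1, Site 2, Site 3}: service 23 + fixed 16 = 39
No other subset beats 29.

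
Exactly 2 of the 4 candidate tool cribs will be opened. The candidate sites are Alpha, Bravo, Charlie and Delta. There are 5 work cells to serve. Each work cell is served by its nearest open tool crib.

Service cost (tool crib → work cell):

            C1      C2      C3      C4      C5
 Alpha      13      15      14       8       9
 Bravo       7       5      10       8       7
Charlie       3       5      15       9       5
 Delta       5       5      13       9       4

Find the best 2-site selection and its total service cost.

With exactly 2 open, each work cell uses its cheapest among the chosen.
{Bravo, Charlie}: C1→Charlie 3, C2→Bravo 5, C3→Bravo 10, C4→Bravo 8, C5→Charlie 5. Service cost 31.
{Bravo, Delta}: service cost 32
{Charlie, Delta}: service cost 34
Among all 6 size-2 choices, {Bravo, Charlie} is lowest.

Choose Bravo and Charlie; total service cost 31.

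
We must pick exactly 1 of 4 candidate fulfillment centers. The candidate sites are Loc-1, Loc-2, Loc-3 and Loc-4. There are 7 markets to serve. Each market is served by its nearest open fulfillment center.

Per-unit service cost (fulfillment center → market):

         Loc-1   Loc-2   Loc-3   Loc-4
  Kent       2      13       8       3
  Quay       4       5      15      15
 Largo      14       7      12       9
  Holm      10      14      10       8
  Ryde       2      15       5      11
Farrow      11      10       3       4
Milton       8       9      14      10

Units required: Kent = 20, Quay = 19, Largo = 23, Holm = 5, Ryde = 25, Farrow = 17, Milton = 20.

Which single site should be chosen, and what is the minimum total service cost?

With exactly 1 open, each market uses its cheapest among the chosen.
{Loc-1}: Kent→Loc-1 2·20=40, Quay→Loc-1 4·19=76, Largo→Loc-1 14·23=322, Holm→Loc-1 10·5=50, Ryde→Loc-1 2·25=50, Farrow→Loc-1 11·17=187, Milton→Loc-1 8·20=160. Service cost 885.
{Loc-4}: service cost 1135
{Loc-3}: service cost 1227
Among all 4 size-1 choices, {Loc-1} is lowest.

Choose Loc-1 only; total service cost 885.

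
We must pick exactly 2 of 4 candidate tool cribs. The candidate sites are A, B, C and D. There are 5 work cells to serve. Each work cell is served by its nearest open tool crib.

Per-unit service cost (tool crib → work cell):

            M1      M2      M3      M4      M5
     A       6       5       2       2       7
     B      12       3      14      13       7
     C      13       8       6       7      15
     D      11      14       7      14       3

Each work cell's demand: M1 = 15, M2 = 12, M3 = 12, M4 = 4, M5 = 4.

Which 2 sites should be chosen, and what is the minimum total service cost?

Choose A and B; total service cost 186.

With exactly 2 open, each work cell uses its cheapest among the chosen.
{A, B}: M1→A 6·15=90, M2→B 3·12=36, M3→A 2·12=24, M4→A 2·4=8, M5→A 7·4=28. Service cost 186.
{A, D}: service cost 194
{A, C}: service cost 210
Among all 6 size-2 choices, {A, B} is lowest.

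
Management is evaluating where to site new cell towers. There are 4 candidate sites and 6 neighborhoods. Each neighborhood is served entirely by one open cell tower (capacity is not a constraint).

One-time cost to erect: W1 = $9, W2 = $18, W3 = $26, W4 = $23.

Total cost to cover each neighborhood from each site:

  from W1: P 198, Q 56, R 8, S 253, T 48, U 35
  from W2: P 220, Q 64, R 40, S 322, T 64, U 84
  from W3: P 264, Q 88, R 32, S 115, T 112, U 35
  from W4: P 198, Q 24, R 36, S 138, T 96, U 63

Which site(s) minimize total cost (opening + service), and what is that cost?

For any fixed open set, each neighborhood goes to its cheapest open site; total = fixed + service.
{W1, W4}: P→W1 198, Q→W4 24, R→W1 8, S→W4 138, T→W1 48, U→W1 35. Service 451; fixed 32; total 483.
{W1, W3, W4}: service 428 + fixed 58 = 486
{W1, W3}: P→W1 198, Q→W1 56, R→W1 8, S→W3 115, T→W1 48, U→W1 35. Service 460; fixed 35; total 495.
{W1, W2, W3, W4}: P→W1 198, Q→W4 24, R→W1 8, S→W3 115, T→W1 48, U→W1 35. Service 428; fixed 76; total 504.
(All 15 nonempty subsets were checked; W1 and W4 is lowest.)

Open W1 and W4; minimum total cost 483.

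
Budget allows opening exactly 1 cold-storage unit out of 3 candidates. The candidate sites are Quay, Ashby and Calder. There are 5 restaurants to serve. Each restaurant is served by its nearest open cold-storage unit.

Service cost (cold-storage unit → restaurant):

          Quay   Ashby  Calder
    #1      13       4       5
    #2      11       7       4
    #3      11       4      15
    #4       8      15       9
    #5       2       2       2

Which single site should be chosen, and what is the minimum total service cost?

Choose Ashby only; total service cost 32.

With exactly 1 open, each restaurant uses its cheapest among the chosen.
{Ashby}: #1→Ashby 4, #2→Ashby 7, #3→Ashby 4, #4→Ashby 15, #5→Ashby 2. Service cost 32.
{Calder}: service cost 35
{Quay}: service cost 45
Among all 3 size-1 choices, {Ashby} is lowest.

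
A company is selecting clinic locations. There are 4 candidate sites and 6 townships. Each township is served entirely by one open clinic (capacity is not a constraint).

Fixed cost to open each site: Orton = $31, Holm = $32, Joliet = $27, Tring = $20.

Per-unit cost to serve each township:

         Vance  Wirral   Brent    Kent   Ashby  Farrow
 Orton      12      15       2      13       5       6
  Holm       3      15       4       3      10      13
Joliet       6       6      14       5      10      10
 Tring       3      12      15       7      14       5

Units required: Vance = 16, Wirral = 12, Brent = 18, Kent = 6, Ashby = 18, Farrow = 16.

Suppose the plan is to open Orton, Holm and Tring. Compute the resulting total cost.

Each township is assigned to its cheapest site among the open ones.
{Orton, Holm, Tring}: Vance→Holm 3·16=48, Wirral→Tring 12·12=144, Brent→Orton 2·18=36, Kent→Holm 3·6=18, Ashby→Orton 5·18=90, Farrow→Tring 5·16=80. Service 416; fixed 83; total 499.

Total cost: 499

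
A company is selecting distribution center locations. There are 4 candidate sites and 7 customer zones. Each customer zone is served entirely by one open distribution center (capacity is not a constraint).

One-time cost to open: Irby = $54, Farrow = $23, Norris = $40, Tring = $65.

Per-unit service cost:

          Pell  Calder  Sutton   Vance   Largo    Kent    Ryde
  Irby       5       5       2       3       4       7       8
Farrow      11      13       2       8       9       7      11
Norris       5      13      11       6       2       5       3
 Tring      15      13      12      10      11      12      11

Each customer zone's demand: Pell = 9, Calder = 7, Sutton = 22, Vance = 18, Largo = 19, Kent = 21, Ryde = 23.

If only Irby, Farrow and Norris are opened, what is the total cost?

Each customer zone is assigned to its cheapest site among the open ones.
{Irby, Farrow, Norris}: Pell→Irby 5·9=45, Calder→Irby 5·7=35, Sutton→Irby 2·22=44, Vance→Irby 3·18=54, Largo→Norris 2·19=38, Kent→Norris 5·21=105, Ryde→Norris 3·23=69. Service 390; fixed 117; total 507.

Total cost: 507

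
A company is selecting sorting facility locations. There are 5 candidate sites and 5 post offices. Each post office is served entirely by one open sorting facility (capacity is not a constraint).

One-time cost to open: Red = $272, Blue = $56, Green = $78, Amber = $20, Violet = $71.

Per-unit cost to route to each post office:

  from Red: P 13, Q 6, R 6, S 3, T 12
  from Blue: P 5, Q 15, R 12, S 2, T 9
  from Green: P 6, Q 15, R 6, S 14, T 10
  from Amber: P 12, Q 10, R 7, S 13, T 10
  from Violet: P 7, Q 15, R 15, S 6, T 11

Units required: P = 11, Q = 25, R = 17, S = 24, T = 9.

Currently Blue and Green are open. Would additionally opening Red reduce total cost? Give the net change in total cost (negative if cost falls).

Current service cost with {Blue, Green}: 661.
Adding Red: each post office re-picks its cheapest; new service cost 436, saving 225.
Extra fixed cost: 272. Net change = 272 − 225 = 47.
(Totals: 795 → 842.)

No — net change +47 (cost rises by 47).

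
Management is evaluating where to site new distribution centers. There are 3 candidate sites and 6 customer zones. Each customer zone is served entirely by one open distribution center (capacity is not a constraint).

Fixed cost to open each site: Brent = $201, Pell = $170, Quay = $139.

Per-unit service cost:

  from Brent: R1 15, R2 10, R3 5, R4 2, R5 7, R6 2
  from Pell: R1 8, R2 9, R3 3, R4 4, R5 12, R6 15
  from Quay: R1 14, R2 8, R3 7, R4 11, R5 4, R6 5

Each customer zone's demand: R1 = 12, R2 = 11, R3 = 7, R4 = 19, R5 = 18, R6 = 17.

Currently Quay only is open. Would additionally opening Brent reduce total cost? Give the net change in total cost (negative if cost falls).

Yes — net change −35 (cost falls by 35).

Current service cost with {Quay}: 671.
Adding Brent: each customer zone re-picks its cheapest; new service cost 435, saving 236.
Extra fixed cost: 201. Net change = 201 − 236 = -35.
(Totals: 810 → 775.)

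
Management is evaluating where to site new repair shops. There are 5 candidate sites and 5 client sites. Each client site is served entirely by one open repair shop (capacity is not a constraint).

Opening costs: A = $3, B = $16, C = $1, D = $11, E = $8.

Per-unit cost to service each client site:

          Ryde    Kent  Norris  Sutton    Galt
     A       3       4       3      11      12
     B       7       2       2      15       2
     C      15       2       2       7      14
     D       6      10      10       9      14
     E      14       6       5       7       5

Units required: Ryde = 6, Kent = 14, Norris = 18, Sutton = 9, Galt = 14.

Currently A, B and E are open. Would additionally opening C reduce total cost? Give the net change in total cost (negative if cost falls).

No — net change +1 (cost rises by 1).

Current service cost with {A, B, E}: 173.
Adding C: each client site re-picks its cheapest; new service cost 173, saving 0.
Extra fixed cost: 1. Net change = 1 − 0 = 1.
(Totals: 200 → 201.)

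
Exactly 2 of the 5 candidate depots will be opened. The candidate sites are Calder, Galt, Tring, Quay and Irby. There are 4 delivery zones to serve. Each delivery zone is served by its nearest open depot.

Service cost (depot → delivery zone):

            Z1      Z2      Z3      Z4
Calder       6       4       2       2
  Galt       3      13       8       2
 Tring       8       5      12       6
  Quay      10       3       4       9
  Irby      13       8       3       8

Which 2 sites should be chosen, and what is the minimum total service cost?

With exactly 2 open, each delivery zone uses its cheapest among the chosen.
{Calder, Galt}: Z1→Galt 3, Z2→Calder 4, Z3→Calder 2, Z4→Calder 2. Service cost 11.
{Galt, Quay}: service cost 12
{Calder, Quay}: service cost 13
Among all 10 size-2 choices, {Calder, Galt} is lowest.

Choose Calder and Galt; total service cost 11.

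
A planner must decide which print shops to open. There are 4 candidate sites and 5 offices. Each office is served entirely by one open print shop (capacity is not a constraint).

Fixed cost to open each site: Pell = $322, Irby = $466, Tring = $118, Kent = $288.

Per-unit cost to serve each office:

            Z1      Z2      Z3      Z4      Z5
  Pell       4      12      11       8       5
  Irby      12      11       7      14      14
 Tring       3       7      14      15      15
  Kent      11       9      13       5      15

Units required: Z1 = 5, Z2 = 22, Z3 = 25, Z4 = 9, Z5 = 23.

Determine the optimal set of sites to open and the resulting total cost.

For any fixed open set, each office goes to its cheapest open site; total = fixed + service.
{Pell}: Z1→Pell 4·5=20, Z2→Pell 12·22=264, Z3→Pell 11·25=275, Z4→Pell 8·9=72, Z5→Pell 5·23=115. Service 746; fixed 322; total 1068.
{Pell, Tring}: service 631 + fixed 440 = 1071
{Tring}: service 999 + fixed 118 = 1117
{Pell, Irby, Tring, Kent}: Z1→Tring 3·5=15, Z2→Tring 7·22=154, Z3→Irby 7·25=175, Z4→Kent 5·9=45, Z5→Pell 5·23=115. Service 504; fixed 1194; total 1698.
No other subset beats 1068.

Open Pell only; minimum total cost 1068.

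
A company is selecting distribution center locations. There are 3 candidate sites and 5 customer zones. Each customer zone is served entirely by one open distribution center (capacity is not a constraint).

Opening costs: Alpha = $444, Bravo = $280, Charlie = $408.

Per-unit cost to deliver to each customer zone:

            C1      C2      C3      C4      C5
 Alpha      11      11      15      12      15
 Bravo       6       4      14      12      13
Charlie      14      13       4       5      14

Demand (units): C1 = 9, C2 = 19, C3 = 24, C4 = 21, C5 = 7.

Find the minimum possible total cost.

For any fixed open set, each customer zone goes to its cheapest open site; total = fixed + service.
{Charlie}: C1→Charlie 14·9=126, C2→Charlie 13·19=247, C3→Charlie 4·24=96, C4→Charlie 5·21=105, C5→Charlie 14·7=98. Service 672; fixed 408; total 1080.
{Bravo}: service 809 + fixed 280 = 1089
{Bravo, Charlie}: C1→Bravo 6·9=54, C2→Bravo 4·19=76, C3→Charlie 4·24=96, C4→Charlie 5·21=105, C5→Bravo 13·7=91. Service 422; fixed 688; total 1110.
{Alpha, Bravo, Charlie}: C1→Bravo 6·9=54, C2→Bravo 4·19=76, C3→Charlie 4·24=96, C4→Charlie 5·21=105, C5→Bravo 13·7=91. Service 422; fixed 1132; total 1554.
No other subset beats 1080.

Minimum total cost: 1080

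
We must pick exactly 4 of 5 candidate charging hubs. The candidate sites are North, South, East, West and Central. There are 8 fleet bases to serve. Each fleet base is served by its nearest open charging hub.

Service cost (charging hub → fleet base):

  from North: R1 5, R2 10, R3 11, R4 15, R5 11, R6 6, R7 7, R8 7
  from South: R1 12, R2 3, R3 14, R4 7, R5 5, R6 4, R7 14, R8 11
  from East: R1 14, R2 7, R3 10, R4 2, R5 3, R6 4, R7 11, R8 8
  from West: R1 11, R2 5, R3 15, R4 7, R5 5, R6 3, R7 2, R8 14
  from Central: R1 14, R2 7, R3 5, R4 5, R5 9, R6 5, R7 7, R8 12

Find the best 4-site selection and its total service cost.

With exactly 4 open, each fleet base uses its cheapest among the chosen.
{North, East, West, Central}: R1→North 5, R2→West 5, R3→Central 5, R4→East 2, R5→East 3, R6→West 3, R7→West 2, R8→North 7. Service cost 32.
{North, South, East, West}: service cost 35
{North, South, West, Central}: service cost 35
Among all 5 size-4 choices, {North, East, West, Central} is lowest.

Choose North, East, West and Central; total service cost 32.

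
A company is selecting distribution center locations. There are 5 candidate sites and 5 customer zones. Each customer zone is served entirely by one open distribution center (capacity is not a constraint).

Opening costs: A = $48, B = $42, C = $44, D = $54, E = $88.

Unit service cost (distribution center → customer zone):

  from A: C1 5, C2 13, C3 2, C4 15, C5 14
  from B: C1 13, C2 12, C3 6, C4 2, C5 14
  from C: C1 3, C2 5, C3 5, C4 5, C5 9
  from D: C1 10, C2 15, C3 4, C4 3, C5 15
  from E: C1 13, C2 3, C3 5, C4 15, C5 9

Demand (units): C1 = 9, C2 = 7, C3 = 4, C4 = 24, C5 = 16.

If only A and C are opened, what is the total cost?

Each customer zone is assigned to its cheapest site among the open ones.
{A, C}: C1→C 3·9=27, C2→C 5·7=35, C3→A 2·4=8, C4→C 5·24=120, C5→C 9·16=144. Service 334; fixed 92; total 426.

Total cost: 426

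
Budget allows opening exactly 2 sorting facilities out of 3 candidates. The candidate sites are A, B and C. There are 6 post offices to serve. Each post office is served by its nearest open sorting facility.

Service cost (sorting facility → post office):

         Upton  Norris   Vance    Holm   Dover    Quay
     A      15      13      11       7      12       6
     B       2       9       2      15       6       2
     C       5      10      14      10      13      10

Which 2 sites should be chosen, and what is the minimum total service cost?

With exactly 2 open, each post office uses its cheapest among the chosen.
{A, B}: Upton→B 2, Norris→B 9, Vance→B 2, Holm→A 7, Dover→B 6, Quay→B 2. Service cost 28.
{B, C}: service cost 31
{A, C}: service cost 51
Among all 3 size-2 choices, {A, B} is lowest.

Choose A and B; total service cost 28.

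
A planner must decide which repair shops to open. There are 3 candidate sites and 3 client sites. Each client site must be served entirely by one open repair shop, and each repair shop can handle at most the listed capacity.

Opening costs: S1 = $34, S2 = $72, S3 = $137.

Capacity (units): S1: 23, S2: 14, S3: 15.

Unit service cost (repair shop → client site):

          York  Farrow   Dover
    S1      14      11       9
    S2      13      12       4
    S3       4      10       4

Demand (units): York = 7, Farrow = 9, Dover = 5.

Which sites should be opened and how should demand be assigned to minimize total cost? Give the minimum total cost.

Open {S1}: York→S1 14·7=98, Farrow→S1 11·9=99, Dover→S1 9·5=45.
Loads: S1 carries 21/23. Service 242; fixed 34; total 276.
Next best feasible plan costs 316.

Minimum total cost: 276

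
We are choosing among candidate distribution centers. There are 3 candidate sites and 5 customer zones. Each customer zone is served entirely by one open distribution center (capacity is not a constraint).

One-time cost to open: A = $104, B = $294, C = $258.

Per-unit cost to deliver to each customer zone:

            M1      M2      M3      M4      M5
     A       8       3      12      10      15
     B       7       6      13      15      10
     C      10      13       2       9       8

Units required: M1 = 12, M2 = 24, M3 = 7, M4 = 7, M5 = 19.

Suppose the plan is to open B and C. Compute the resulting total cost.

Each customer zone is assigned to its cheapest site among the open ones.
{B, C}: M1→B 7·12=84, M2→B 6·24=144, M3→C 2·7=14, M4→C 9·7=63, M5→C 8·19=152. Service 457; fixed 552; total 1009.

Total cost: 1009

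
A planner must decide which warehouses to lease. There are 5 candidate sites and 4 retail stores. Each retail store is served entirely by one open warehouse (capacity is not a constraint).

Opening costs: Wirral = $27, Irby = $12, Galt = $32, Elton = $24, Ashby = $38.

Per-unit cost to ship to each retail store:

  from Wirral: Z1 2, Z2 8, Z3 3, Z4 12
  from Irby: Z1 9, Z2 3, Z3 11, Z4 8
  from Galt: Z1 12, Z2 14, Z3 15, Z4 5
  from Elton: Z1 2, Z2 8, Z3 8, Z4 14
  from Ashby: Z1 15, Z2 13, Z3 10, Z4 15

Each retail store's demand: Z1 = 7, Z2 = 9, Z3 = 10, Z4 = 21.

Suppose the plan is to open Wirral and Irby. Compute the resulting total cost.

Total cost: 278

Each retail store is assigned to its cheapest site among the open ones.
{Wirral, Irby}: Z1→Wirral 2·7=14, Z2→Irby 3·9=27, Z3→Wirral 3·10=30, Z4→Irby 8·21=168. Service 239; fixed 39; total 278.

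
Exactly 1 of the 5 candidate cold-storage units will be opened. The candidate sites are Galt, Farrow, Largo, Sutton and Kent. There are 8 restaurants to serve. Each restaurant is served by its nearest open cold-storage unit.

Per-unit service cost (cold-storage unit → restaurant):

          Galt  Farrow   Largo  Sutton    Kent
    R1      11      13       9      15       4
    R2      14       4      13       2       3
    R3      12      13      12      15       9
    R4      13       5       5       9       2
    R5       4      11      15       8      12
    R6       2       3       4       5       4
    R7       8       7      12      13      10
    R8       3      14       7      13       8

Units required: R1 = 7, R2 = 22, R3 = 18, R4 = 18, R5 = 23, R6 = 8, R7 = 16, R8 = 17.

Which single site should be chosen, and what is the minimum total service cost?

With exactly 1 open, each restaurant uses its cheapest among the chosen.
{Kent}: R1→Kent 4·7=28, R2→Kent 3·22=66, R3→Kent 9·18=162, R4→Kent 2·18=36, R5→Kent 12·23=276, R6→Kent 4·8=32, R7→Kent 10·16=160, R8→Kent 8·17=136. Service cost 896.
{Galt}: service cost 1122
{Farrow}: service cost 1130
Among all 5 size-1 choices, {Kent} is lowest.

Choose Kent only; total service cost 896.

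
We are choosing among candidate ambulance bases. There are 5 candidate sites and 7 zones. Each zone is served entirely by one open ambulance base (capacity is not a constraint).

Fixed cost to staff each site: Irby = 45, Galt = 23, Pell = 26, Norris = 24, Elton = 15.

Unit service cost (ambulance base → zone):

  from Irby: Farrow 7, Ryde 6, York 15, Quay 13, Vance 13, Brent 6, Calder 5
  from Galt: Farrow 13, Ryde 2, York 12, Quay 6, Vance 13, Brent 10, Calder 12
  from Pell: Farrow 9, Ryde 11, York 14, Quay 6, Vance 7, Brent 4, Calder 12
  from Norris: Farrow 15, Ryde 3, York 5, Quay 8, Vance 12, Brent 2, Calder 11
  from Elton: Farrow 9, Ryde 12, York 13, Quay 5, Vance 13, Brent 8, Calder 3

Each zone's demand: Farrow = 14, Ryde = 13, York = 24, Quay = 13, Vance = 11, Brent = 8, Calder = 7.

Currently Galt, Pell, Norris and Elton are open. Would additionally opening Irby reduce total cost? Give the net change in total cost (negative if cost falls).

No — net change +17 (cost rises by 17).

Current service cost with {Galt, Pell, Norris, Elton}: 451.
Adding Irby: each zone re-picks its cheapest; new service cost 423, saving 28.
Extra fixed cost: 45. Net change = 45 − 28 = 17.
(Totals: 539 → 556.)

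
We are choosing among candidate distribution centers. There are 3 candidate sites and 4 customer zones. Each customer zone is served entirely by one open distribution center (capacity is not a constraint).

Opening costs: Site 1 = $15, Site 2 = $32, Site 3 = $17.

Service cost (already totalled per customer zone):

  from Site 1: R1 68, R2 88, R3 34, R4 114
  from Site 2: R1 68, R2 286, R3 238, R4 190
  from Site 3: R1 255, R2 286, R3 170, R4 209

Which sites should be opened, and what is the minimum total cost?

For any fixed open set, each customer zone goes to its cheapest open site; total = fixed + service.
{Site 1}: R1→Site 1 68, R2→Site 1 88, R3→Site 1 34, R4→Site 1 114. Service 304; fixed 15; total 319.
{Site 1, Site 3}: R1→Site 1 68, R2→Site 1 88, R3→Site 1 34, R4→Site 1 114. Service 304; fixed 32; total 336.
{Site 1, Site 2}: R1→Site 1 68, R2→Site 1 88, R3→Site 1 34, R4→Site 1 114. Service 304; fixed 47; total 351.
{Site 1, Site 2, Site 3}: service 304 + fixed 64 = 368
No other subset beats 319.

Open Site 1 only; minimum total cost 319.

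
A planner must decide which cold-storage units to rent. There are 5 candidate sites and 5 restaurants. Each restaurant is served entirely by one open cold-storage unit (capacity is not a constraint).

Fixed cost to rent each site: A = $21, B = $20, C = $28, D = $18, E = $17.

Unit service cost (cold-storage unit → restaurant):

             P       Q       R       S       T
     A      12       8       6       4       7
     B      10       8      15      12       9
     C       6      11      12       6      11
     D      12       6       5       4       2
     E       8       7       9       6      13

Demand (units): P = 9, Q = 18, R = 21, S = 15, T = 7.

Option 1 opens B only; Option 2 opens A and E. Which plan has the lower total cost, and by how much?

Option 2 is cheaper by 341.

Option 1: {B}: P→B 10·9=90, Q→B 8·18=144, R→B 15·21=315, S→B 12·15=180, T→B 9·7=63. Service 792; fixed 20; total 812.
Option 2: {A, E}: P→E 8·9=72, Q→E 7·18=126, R→A 6·21=126, S→A 4·15=60, T→A 7·7=49. Service 433; fixed 38; total 471.
Difference: |812 − 471| = 341.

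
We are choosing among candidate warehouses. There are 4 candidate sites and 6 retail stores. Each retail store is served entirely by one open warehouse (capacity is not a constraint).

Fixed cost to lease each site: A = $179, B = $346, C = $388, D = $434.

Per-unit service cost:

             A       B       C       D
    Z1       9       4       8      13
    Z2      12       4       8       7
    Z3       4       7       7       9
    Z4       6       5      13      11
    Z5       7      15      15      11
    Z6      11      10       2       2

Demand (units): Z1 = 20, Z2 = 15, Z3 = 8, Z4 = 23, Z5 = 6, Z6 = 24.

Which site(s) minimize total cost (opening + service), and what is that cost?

Open B only; minimum total cost 987.

For any fixed open set, each retail store goes to its cheapest open site; total = fixed + service.
{B}: Z1→B 4·20=80, Z2→B 4·15=60, Z3→B 7·8=56, Z4→B 5·23=115, Z5→B 15·6=90, Z6→B 10·24=240. Service 641; fixed 346; total 987.
{A}: service 836 + fixed 179 = 1015
{A, B}: Z1→B 4·20=80, Z2→B 4·15=60, Z3→A 4·8=32, Z4→B 5·23=115, Z5→A 7·6=42, Z6→B 10·24=240. Service 569; fixed 525; total 1094.
{A, B, C, D}: Z1→B 4·20=80, Z2→B 4·15=60, Z3→A 4·8=32, Z4→B 5·23=115, Z5→A 7·6=42, Z6→C 2·24=48. Service 377; fixed 1347; total 1724.
No other subset beats 987.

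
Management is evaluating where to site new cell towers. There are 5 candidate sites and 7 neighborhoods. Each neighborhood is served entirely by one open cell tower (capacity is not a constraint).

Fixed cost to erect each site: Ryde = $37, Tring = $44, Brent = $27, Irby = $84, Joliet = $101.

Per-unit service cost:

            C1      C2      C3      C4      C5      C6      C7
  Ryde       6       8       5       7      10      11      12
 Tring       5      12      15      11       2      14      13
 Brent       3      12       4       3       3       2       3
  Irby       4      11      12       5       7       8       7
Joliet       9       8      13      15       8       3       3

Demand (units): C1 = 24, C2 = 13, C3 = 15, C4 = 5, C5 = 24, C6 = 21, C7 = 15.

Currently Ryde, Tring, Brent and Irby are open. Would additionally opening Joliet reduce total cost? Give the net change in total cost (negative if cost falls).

No — net change +101 (cost rises by 101).

Current service cost with {Ryde, Tring, Brent, Irby}: 386.
Adding Joliet: each neighborhood re-picks its cheapest; new service cost 386, saving 0.
Extra fixed cost: 101. Net change = 101 − 0 = 101.
(Totals: 578 → 679.)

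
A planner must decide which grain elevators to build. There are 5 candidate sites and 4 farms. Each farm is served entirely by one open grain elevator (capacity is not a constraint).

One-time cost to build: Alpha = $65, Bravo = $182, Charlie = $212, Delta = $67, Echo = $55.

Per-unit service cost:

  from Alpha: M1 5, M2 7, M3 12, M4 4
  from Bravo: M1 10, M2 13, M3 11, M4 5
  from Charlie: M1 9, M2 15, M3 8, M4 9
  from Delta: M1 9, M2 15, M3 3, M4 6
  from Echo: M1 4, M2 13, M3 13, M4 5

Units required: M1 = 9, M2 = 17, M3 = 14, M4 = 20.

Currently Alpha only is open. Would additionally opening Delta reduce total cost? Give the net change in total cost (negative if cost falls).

Yes — net change −59 (cost falls by 59).

Current service cost with {Alpha}: 412.
Adding Delta: each farm re-picks its cheapest; new service cost 286, saving 126.
Extra fixed cost: 67. Net change = 67 − 126 = -59.
(Totals: 477 → 418.)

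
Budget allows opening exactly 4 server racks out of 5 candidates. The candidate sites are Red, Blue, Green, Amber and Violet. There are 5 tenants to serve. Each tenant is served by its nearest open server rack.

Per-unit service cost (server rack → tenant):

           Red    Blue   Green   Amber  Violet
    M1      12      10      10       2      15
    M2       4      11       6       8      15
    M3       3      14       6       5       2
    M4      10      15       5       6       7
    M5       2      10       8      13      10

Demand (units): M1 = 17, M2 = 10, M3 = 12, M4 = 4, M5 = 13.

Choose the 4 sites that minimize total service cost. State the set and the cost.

Choose Red, Green, Amber and Violet; total service cost 144.

With exactly 4 open, each tenant uses its cheapest among the chosen.
{Red, Green, Amber, Violet}: M1→Amber 2·17=34, M2→Red 4·10=40, M3→Violet 2·12=24, M4→Green 5·4=20, M5→Red 2·13=26. Service cost 144.
{Red, Blue, Amber, Violet}: service cost 148
{Red, Blue, Green, Amber}: service cost 156
Among all 5 size-4 choices, {Red, Green, Amber, Violet} is lowest.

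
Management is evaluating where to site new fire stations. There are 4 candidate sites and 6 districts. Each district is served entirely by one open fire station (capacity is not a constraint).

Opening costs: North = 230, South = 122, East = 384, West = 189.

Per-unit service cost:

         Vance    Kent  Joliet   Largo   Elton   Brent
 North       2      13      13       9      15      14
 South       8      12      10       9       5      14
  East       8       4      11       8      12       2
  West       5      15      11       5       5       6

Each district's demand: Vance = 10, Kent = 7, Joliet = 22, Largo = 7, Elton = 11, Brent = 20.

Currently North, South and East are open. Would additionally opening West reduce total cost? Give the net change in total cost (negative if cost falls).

No — net change +168 (cost rises by 168).

Current service cost with {North, South, East}: 419.
Adding West: each district re-picks its cheapest; new service cost 398, saving 21.
Extra fixed cost: 189. Net change = 189 − 21 = 168.
(Totals: 1155 → 1323.)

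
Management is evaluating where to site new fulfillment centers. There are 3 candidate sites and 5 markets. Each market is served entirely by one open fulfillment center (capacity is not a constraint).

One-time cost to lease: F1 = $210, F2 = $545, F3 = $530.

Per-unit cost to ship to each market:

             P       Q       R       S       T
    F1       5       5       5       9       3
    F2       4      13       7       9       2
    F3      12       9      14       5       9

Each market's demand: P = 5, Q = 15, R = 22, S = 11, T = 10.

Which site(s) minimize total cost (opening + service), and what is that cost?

For any fixed open set, each market goes to its cheapest open site; total = fixed + service.
{F1}: P→F1 5·5=25, Q→F1 5·15=75, R→F1 5·22=110, S→F1 9·11=99, T→F1 3·10=30. Service 339; fixed 210; total 549.
{F2}: P→F2 4·5=20, Q→F2 13·15=195, R→F2 7·22=154, S→F2 9·11=99, T→F2 2·10=20. Service 488; fixed 545; total 1033.
{F1, F3}: service 295 + fixed 740 = 1035
{F1, F2, F3}: service 280 + fixed 1285 = 1565
No other subset beats 549.

Open F1 only; minimum total cost 549.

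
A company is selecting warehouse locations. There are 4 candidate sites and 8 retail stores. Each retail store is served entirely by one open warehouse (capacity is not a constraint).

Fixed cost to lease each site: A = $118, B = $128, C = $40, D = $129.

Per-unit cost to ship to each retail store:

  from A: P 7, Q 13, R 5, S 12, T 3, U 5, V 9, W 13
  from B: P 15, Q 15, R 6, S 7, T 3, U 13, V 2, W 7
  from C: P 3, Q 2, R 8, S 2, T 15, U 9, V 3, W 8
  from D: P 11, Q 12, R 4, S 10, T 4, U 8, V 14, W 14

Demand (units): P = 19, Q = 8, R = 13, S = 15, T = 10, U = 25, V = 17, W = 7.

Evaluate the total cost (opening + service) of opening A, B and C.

Each retail store is assigned to its cheapest site among the open ones.
{A, B, C}: P→C 3·19=57, Q→C 2·8=16, R→A 5·13=65, S→C 2·15=30, T→A 3·10=30, U→A 5·25=125, V→B 2·17=34, W→B 7·7=49. Service 406; fixed 286; total 692.

Total cost: 692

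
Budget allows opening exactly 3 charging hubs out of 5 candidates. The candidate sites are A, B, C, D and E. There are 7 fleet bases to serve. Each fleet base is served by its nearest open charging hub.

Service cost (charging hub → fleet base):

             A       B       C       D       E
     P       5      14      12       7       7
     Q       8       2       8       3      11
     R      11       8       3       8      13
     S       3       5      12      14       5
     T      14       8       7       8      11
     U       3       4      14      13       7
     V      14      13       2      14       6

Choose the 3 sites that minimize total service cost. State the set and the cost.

Choose A, B and C; total service cost 25.

With exactly 3 open, each fleet base uses its cheapest among the chosen.
{A, B, C}: P→A 5, Q→B 2, R→C 3, S→A 3, T→C 7, U→A 3, V→C 2. Service cost 25.
{A, C, D}: service cost 26
{B, C, D}: service cost 30
Among all 10 size-3 choices, {A, B, C} is lowest.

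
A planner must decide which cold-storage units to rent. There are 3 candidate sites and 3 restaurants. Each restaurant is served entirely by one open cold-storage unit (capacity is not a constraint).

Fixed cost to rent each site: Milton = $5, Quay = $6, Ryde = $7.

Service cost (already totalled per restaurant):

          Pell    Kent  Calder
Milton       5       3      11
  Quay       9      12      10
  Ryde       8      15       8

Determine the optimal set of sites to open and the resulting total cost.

For any fixed open set, each restaurant goes to its cheapest open site; total = fixed + service.
{Milton}: Pell→Milton 5, Kent→Milton 3, Calder→Milton 11. Service 19; fixed 5; total 24.
{Milton, Ryde}: service 16 + fixed 12 = 28
{Milton, Quay}: Pell→Milton 5, Kent→Milton 3, Calder→Quay 10. Service 18; fixed 11; total 29.
{Milton, Quay, Ryde}: service 16 + fixed 18 = 34
No other subset beats 24.

Open Milton only; minimum total cost 24.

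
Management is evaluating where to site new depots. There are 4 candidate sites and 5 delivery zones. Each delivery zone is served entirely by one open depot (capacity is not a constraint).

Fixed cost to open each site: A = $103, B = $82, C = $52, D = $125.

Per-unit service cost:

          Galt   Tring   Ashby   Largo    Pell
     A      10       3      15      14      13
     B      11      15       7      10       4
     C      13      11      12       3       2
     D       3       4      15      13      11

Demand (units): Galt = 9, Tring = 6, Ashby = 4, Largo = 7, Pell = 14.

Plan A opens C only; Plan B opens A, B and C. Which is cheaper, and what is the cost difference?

Plan A: {C}: Galt→C 13·9=117, Tring→C 11·6=66, Ashby→C 12·4=48, Largo→C 3·7=21, Pell→C 2·14=28. Service 280; fixed 52; total 332.
Plan B: {A, B, C}: Galt→A 10·9=90, Tring→A 3·6=18, Ashby→B 7·4=28, Largo→C 3·7=21, Pell→C 2·14=28. Service 185; fixed 237; total 422.
Difference: |332 − 422| = 90.

Plan A is cheaper by 90.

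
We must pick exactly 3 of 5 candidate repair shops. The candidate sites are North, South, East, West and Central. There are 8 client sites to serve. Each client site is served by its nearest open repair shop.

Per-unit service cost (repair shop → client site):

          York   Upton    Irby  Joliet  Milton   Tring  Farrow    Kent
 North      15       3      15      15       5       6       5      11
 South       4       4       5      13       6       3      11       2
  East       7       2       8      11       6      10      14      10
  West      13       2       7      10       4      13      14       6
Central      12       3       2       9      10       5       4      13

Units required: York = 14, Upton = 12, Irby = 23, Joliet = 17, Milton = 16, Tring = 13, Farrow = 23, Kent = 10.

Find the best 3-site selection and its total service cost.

With exactly 3 open, each client site uses its cheapest among the chosen.
{South, West, Central}: York→South 4·14=56, Upton→West 2·12=24, Irby→Central 2·23=46, Joliet→Central 9·17=153, Milton→West 4·16=64, Tring→South 3·13=39, Farrow→Central 4·23=92, Kent→South 2·10=20. Service cost 494.
{North, South, Central}: service cost 522
{South, East, Central}: service cost 526
Among all 10 size-3 choices, {South, West, Central} is lowest.

Choose South, West and Central; total service cost 494.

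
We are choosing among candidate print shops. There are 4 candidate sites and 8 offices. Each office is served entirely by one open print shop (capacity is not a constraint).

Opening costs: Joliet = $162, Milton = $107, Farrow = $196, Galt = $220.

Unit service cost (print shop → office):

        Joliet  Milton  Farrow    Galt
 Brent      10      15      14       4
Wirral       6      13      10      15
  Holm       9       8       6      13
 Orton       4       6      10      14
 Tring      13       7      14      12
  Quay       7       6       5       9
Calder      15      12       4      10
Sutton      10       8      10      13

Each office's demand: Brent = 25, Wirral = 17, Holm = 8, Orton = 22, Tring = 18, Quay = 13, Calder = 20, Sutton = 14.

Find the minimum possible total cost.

For any fixed open set, each office goes to its cheapest open site; total = fixed + service.
{Joliet, Milton}: Brent→Joliet 10·25=250, Wirral→Joliet 6·17=102, Holm→Milton 8·8=64, Orton→Joliet 4·22=88, Tring→Milton 7·18=126, Quay→Milton 6·13=78, Calder→Milton 12·20=240, Sutton→Milton 8·14=112. Service 1060; fixed 269; total 1329.
{Joliet, Milton, Farrow}: service 871 + fixed 465 = 1336
{Milton, Farrow, Galt}: Brent→Galt 4·25=100, Wirral→Farrow 10·17=170, Holm→Farrow 6·8=48, Orton→Milton 6·22=132, Tring→Milton 7·18=126, Quay→Farrow 5·13=65, Calder→Farrow 4·20=80, Sutton→Milton 8·14=112. Service 833; fixed 523; total 1356.
{Joliet, Milton, Farrow, Galt}: service 721 + fixed 685 = 1406
No other subset beats 1329.

Minimum total cost: 1329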